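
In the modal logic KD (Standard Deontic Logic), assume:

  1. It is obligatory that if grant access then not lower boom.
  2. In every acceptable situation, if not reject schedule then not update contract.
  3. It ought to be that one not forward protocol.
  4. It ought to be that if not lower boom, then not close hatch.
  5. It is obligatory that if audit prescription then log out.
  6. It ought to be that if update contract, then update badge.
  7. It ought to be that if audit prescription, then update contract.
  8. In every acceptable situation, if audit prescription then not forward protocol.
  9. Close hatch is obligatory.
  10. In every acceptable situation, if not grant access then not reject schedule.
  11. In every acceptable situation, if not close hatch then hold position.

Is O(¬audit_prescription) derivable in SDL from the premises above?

From premise 9 we have O(close_hatch).
Premise 4 is O(¬lower_boom → ¬close_hatch); contrapositively O(close_hatch → lower_boom). Since O(close_hatch) holds, K gives O(lower_boom).
Premise 1, O(grant_access → ¬lower_boom), contraposes to O(lower_boom → ¬grant_access); with O(lower_boom) we get O(¬grant_access).
From O(¬grant_access) and premise 10, O(¬grant_access → ¬reject_schedule), we obtain O(¬reject_schedule).
Premise 2 is O(¬reject_schedule → ¬update_contract); since O(¬reject_schedule), deontic closure gives O(¬update_contract).
Premise 7 is O(audit_prescription → update_contract); contrapositively O(¬update_contract → ¬audit_prescription). Since O(¬update_contract) holds, K gives O(¬audit_prescription).
Premises 3, 5, 6, 8, 11 do not contribute to this derivation.
So O(¬audit_prescription) follows.

Yes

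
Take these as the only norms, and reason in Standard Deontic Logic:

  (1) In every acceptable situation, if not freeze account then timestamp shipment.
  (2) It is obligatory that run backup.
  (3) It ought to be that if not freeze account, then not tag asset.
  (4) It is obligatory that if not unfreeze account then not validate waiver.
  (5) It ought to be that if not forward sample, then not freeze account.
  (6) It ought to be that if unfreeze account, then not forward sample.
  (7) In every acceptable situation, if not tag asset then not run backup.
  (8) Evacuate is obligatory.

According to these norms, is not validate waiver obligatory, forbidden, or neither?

From premise 2 we have O(run_backup).
Premise 7, O(¬tag_asset → ¬run_backup), contraposes to O(run_backup → tag_asset); with O(run_backup) we get O(tag_asset).
Premise 3 is O(¬freeze_account → ¬tag_asset); contrapositively O(tag_asset → freeze_account). Since O(tag_asset) holds, K gives O(freeze_account).
Premise 5, O(¬forward_sample → ¬freeze_account), contraposes to O(freeze_account → forward_sample); with O(freeze_account) we get O(forward_sample).
Premise 6, O(unfreeze_account → ¬forward_sample), contraposes to O(forward_sample → ¬unfreeze_account); with O(forward_sample) we get O(¬unfreeze_account).
With premise 4, O(¬unfreeze_account → ¬validate_waiver), the K-axiom yields O(¬validate_waiver).
Premises 1, 8 do not contribute to this derivation.
Hence ¬validate_waiver is obligatory.

Obligatory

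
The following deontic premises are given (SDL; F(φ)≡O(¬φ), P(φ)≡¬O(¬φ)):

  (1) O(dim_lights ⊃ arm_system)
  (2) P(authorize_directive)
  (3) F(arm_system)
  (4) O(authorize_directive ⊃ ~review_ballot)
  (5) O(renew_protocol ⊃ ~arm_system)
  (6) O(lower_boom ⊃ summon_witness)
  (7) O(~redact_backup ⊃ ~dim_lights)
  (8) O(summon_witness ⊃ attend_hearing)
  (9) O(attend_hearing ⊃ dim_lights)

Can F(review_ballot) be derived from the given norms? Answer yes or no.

Premise 4 is O(authorize_directive ⊃ ~review_ballot), but O(authorize_directive) is not derivable from the premises (the permission P(authorize_directive) asserts only ~O(~authorize_directive), not O(authorize_directive)), so it does not yield O(~review_ballot).
No other premise forces O(~review_ballot). An ideal world satisfying every premise can still have review_ballot true, so F(review_ballot) is not derivable.

No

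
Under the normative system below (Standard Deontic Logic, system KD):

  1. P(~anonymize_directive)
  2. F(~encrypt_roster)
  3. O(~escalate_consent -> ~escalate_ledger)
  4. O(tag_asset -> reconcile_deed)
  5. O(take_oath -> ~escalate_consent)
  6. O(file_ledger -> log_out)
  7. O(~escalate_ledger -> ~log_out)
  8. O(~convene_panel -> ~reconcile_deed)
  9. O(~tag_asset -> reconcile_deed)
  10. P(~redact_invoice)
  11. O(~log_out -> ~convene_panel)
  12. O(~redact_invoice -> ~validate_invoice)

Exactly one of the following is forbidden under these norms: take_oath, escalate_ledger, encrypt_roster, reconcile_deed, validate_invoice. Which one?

By case analysis on tag_asset: premise 4 gives O(tag_asset -> reconcile_deed) and premise 9 gives O(~tag_asset -> reconcile_deed), so O(reconcile_deed) either way.
Premise 8 is O(~convene_panel -> ~reconcile_deed); contrapositively O(reconcile_deed -> convene_panel). Since O(reconcile_deed) holds, K gives O(convene_panel).
The contrapositive of premise 11 (O(~log_out -> ~convene_panel)) is O(convene_panel -> log_out), and O(convene_panel) is already established, so O(log_out).
The contrapositive of premise 7 (O(~escalate_ledger -> ~log_out)) is O(log_out -> escalate_ledger), and O(log_out) is already established, so O(escalate_ledger).
The contrapositive of premise 3 (O(~escalate_consent -> ~escalate_ledger)) is O(escalate_ledger -> escalate_consent), and O(escalate_ledger) is already established, so O(escalate_consent).
Premise 5 is O(take_oath -> ~escalate_consent); contrapositively O(escalate_consent -> ~take_oath). Since O(escalate_consent) holds, K gives O(~take_oath).
So O(~take_oath) holds, i.e. take_oath is forbidden. None of the other listed options is forbidden under the premises.

take_oath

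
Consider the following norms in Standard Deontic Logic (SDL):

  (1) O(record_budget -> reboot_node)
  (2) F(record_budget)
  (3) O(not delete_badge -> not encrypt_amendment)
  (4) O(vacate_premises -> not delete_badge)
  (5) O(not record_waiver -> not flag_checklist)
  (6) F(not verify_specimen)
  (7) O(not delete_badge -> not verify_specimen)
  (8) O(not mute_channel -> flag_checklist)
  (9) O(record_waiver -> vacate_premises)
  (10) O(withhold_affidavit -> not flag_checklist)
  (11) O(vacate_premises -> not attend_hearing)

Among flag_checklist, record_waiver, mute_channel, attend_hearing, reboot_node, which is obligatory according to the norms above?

Premise 6 is F(not verify_specimen), i.e. O(verify_specimen).
The contrapositive of premise 7 (O(not delete_badge -> not verify_specimen)) is O(verify_specimen -> delete_badge), and O(verify_specimen) is already established, so O(delete_badge).
Premise 4, O(vacate_premises -> not delete_badge), contraposes to O(delete_badge -> not vacate_premises); with O(delete_badge) we get O(not vacate_premises).
The contrapositive of premise 9 (O(record_waiver -> vacate_premises)) is O(not vacate_premises -> not record_waiver), and O(not vacate_premises) is already established, so O(not record_waiver).
Premise 5 is O(not record_waiver -> not flag_checklist); since O(not record_waiver), deontic closure gives O(not flag_checklist).
The contrapositive of premise 8 (O(not mute_channel -> flag_checklist)) is O(not flag_checklist -> mute_channel), and O(not flag_checklist) is already established, so O(mute_channel).
So O(mute_channel) holds — mute_channel is obligatory. None of the other listed options is made obligatory by any chain of premises.

mute_channel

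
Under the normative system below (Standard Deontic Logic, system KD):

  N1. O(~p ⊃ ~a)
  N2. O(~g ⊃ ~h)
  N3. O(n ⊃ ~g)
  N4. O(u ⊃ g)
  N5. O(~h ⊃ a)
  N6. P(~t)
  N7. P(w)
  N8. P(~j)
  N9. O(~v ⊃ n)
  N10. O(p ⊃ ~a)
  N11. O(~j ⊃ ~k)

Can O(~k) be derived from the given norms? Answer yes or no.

Premise 11 is O(~j ⊃ ~k), but O(~j) is not derivable from the premises (the permission P(~j) asserts only ~O(j), not O(~j)), so it does not yield O(~k).
No other premise forces O(~k). An ideal world satisfying every premise can still have ~k false, so O(~k) is not derivable.

No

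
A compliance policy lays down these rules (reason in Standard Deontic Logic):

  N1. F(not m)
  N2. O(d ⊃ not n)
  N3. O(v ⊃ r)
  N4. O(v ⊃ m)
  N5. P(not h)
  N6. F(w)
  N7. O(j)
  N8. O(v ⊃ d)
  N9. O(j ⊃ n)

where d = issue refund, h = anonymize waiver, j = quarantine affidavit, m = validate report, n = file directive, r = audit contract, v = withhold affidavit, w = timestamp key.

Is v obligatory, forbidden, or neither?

Premise 7 gives O(j).
From O(j) and premise 9, O(j ⊃ n), we obtain O(n).
The contrapositive of premise 2 (O(d ⊃ not n)) is O(n ⊃ not d), and O(n) is already established, so O(not d).
Premise 8 is O(v ⊃ d); contrapositively O(not d ⊃ not v). Since O(not d) holds, K gives O(not v).
Premises 1, 3, 4, 5, 6 do not contribute to this derivation.
Thus O(not v), which is F(v): v is forbidden.

Forbidden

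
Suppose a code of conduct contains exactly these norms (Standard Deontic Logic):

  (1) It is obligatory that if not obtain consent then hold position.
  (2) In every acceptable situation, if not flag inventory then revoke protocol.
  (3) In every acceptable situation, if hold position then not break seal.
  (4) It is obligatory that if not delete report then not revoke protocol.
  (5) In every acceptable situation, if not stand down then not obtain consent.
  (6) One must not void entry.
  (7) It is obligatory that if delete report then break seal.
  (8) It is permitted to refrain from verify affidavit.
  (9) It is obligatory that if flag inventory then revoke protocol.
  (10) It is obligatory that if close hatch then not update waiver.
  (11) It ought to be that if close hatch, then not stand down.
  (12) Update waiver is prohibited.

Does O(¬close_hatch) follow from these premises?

Yes

Premises 2 and 9 are O(¬flag_inventory → revoke_protocol) and O(flag_inventory → revoke_protocol); every ideal world satisfies ¬flag_inventory or flag_inventory, so in either case revoke_protocol holds — hence O(revoke_protocol).
Premise 4 is O(¬delete_report → ¬revoke_protocol); contrapositively O(revoke_protocol → delete_report). Since O(revoke_protocol) holds, K gives O(delete_report).
Premise 7 is O(delete_report → break_seal); since O(delete_report), deontic closure gives O(break_seal).
The contrapositive of premise 3 (O(hold_position → ¬break_seal)) is O(break_seal → ¬hold_position), and O(break_seal) is already established, so O(¬hold_position).
Premise 1 is O(¬obtain_consent → hold_position); contrapositively O(¬hold_position → obtain_consent). Since O(¬hold_position) holds, K gives O(obtain_consent).
Premise 5, O(¬stand_down → ¬obtain_consent), contraposes to O(obtain_consent → stand_down); with O(obtain_consent) we get O(stand_down).
The contrapositive of premise 11 (O(close_hatch → ¬stand_down)) is O(stand_down → ¬close_hatch), and O(stand_down) is already established, so O(¬close_hatch).
Premises 6, 8, 10, 12 do not contribute to this derivation.
So O(¬close_hatch) follows.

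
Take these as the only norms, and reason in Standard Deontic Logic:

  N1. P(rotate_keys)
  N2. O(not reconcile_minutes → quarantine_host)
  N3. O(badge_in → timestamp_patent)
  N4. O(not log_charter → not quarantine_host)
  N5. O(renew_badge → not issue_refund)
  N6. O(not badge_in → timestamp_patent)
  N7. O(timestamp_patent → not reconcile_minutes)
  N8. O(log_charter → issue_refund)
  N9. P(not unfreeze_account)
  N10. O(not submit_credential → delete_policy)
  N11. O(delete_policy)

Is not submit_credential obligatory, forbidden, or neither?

Premise 10 is O(not submit_credential → delete_policy); even if O(delete_policy) held, inferring O(not submit_credential) would be affirming the consequent — invalid.
No premise or chain of K-axiom applications forces O(not submit_credential), and none forces O(submit_credential). So not submit_credential is neither obligatory nor forbidden under these norms.

Neither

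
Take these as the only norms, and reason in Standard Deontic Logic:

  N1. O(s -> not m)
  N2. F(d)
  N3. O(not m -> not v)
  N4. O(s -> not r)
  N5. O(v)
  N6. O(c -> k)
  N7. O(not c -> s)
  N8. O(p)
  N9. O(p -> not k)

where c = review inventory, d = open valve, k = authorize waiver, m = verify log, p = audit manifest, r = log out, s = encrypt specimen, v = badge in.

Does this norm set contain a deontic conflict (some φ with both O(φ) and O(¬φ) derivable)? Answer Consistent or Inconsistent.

Inconsistent

From premise 5 we have O(v).
The contrapositive of premise 3 (O(not m -> not v)) is O(v -> m), and O(v) is already established, so O(m).
Premise 1 is O(s -> not m); contrapositively O(m -> not s). Since O(m) holds, K gives O(not s).
The contrapositive of premise 7 (O(not c -> s)) is O(not s -> c), and O(not s) is already established, so O(c).
Applying K to premise 6 (O(c -> k)) and O(c) yields O(k).
Premise 9 is O(p -> not k); contrapositively O(k -> not p). Since O(k) holds, K gives O(not p).
However, premise 8 gives O(p).
We now have both O(not p) and O(p) — p is simultaneously obligatory and forbidden, violating the D-axiom.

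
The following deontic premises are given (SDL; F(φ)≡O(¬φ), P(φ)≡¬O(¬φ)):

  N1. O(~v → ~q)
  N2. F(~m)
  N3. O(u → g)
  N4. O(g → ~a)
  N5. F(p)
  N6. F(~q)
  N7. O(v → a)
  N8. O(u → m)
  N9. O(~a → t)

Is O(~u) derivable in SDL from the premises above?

Yes

Premise 6 is F(~q), i.e. O(q).
Premise 1, O(~v → ~q), contraposes to O(q → v); with O(q) we get O(v).
From O(v) and premise 7, O(v → a), we obtain O(a).
Premise 4, O(g → ~a), contraposes to O(a → ~g); with O(a) we get O(~g).
Premise 3 is O(u → g); contrapositively O(~g → ~u). Since O(~g) holds, K gives O(~u).
Premises 2, 5, 8, 9 do not contribute to this derivation.
So O(~u) follows.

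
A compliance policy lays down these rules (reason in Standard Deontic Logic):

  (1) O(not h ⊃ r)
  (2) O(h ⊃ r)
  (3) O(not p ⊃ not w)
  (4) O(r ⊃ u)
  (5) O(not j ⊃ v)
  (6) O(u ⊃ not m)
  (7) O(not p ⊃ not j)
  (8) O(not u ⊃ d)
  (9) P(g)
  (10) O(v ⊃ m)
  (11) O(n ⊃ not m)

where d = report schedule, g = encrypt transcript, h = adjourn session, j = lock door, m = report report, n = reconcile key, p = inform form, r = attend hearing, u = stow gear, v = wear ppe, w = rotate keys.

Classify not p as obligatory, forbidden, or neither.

By case analysis on not h: premise 1 gives O(not h ⊃ r) and premise 2 gives O(h ⊃ r), so O(r) either way.
With premise 4, O(r ⊃ u), the K-axiom yields O(u).
Applying K to premise 6 (O(u ⊃ not m)) and O(u) yields O(not m).
Premise 10, O(v ⊃ m), contraposes to O(not m ⊃ not v); with O(not m) we get O(not v).
The contrapositive of premise 5 (O(not j ⊃ v)) is O(not v ⊃ j), and O(not v) is already established, so O(j).
The contrapositive of premise 7 (O(not p ⊃ not j)) is O(j ⊃ p), and O(j) is already established, so O(p).
Premises 3, 8, 9, 11 do not contribute to this derivation.
Thus O(p), which is F(not p): not p is forbidden.

Forbidden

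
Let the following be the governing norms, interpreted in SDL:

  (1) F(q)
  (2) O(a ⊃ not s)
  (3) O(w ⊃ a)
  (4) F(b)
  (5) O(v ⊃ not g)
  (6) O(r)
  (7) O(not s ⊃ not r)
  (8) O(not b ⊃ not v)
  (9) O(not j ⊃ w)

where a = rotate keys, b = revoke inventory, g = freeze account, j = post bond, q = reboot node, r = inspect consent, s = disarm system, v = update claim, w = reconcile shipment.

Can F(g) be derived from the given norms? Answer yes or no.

No

Premise 5 is O(v ⊃ not g), but O(v) is not derivable from the premises, so it does not yield O(not g).
No other premise forces O(not g). An ideal world satisfying every premise can still have g true, so F(g) is not derivable.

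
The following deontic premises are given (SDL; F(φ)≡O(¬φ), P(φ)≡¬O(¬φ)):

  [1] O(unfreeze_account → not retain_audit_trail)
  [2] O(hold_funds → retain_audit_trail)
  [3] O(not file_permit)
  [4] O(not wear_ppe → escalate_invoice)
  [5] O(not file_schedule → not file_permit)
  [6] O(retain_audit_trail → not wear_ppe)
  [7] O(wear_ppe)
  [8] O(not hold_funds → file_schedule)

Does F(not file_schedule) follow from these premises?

Premise 7 gives O(wear_ppe).
Premise 6, O(retain_audit_trail → not wear_ppe), contraposes to O(wear_ppe → not retain_audit_trail); with O(wear_ppe) we get O(not retain_audit_trail).
The contrapositive of premise 2 (O(hold_funds → retain_audit_trail)) is O(not retain_audit_trail → not hold_funds), and O(not retain_audit_trail) is already established, so O(not hold_funds).
Applying K to premise 8 (O(not hold_funds → file_schedule)) and O(not hold_funds) yields O(file_schedule).
Premises 1, 3, 4, 5 do not contribute to this derivation.
So O(file_schedule) holds, i.e. F(not file_schedule). The claim follows.

Yes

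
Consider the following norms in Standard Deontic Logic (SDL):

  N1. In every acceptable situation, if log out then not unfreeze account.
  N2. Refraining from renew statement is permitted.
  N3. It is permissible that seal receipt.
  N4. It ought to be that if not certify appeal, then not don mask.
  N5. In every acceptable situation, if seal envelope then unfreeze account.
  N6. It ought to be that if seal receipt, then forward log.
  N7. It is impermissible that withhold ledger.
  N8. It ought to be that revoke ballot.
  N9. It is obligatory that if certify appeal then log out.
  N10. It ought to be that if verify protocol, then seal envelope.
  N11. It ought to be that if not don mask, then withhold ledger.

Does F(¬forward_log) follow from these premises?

Premise 6 is O(seal_receipt → forward_log), but O(seal_receipt) is not derivable from the premises (the permission P(seal_receipt) asserts only ¬O(¬seal_receipt), not O(seal_receipt)), so it does not yield O(forward_log).
No other premise forces O(forward_log). An ideal world satisfying every premise can still have ¬forward_log true, so F(¬forward_log) is not derivable.

No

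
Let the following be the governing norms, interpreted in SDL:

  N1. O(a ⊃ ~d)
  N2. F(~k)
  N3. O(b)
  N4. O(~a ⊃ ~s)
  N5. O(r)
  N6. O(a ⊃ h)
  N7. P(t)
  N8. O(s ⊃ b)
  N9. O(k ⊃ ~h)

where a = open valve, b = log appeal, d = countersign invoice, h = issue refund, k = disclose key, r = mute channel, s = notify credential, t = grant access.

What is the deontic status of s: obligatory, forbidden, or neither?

Premise 2 is F(~k), i.e. O(k).
From O(k) and premise 9, O(k ⊃ ~h), we obtain O(~h).
Premise 6, O(a ⊃ h), contraposes to O(~h ⊃ ~a); with O(~h) we get O(~a).
Applying K to premise 4 (O(~a ⊃ ~s)) and O(~a) yields O(~s).
Premises 1, 3, 5, 7, 8 do not contribute to this derivation.
Thus O(~s), which is F(s): s is forbidden.

Forbidden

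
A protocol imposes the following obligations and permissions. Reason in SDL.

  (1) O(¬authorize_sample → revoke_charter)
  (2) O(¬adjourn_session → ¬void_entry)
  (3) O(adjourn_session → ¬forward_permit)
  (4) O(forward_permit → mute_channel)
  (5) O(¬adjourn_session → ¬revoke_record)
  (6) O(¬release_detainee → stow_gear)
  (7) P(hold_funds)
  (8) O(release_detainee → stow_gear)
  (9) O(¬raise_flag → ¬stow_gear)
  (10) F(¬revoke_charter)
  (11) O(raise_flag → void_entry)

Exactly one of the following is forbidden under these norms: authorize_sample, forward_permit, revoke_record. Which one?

Premises 6 and 8 are O(¬release_detainee → stow_gear) and O(release_detainee → stow_gear); every ideal world satisfies ¬release_detainee or release_detainee, so in either case stow_gear holds — hence O(stow_gear).
The contrapositive of premise 9 (O(¬raise_flag → ¬stow_gear)) is O(stow_gear → raise_flag), and O(stow_gear) is already established, so O(raise_flag).
With premise 11, O(raise_flag → void_entry), the K-axiom yields O(void_entry).
The contrapositive of premise 2 (O(¬adjourn_session → ¬void_entry)) is O(void_entry → adjourn_session), and O(void_entry) is already established, so O(adjourn_session).
With premise 3, O(adjourn_session → ¬forward_permit), the K-axiom yields O(¬forward_permit).
So O(¬forward_permit) holds, i.e. forward_permit is forbidden. None of the other listed options is forbidden under the premises.

forward_permit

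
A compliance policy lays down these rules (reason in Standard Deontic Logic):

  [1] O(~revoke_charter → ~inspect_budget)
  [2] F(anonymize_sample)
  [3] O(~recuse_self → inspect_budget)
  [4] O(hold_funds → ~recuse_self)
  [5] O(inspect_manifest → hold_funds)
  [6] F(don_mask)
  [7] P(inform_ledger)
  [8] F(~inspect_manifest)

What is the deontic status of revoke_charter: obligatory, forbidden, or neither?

Premise 8 is F(~inspect_manifest), i.e. O(inspect_manifest).
From O(inspect_manifest) and premise 5, O(inspect_manifest → hold_funds), we obtain O(hold_funds).
Applying K to premise 4 (O(hold_funds → ~recuse_self)) and O(hold_funds) yields O(~recuse_self).
Applying K to premise 3 (O(~recuse_self → inspect_budget)) and O(~recuse_self) yields O(inspect_budget).
Premise 1, O(~revoke_charter → ~inspect_budget), contraposes to O(inspect_budget → revoke_charter); with O(inspect_budget) we get O(revoke_charter).
Premises 2, 6, 7 do not contribute to this derivation.
Hence revoke_charter is obligatory.

Obligatory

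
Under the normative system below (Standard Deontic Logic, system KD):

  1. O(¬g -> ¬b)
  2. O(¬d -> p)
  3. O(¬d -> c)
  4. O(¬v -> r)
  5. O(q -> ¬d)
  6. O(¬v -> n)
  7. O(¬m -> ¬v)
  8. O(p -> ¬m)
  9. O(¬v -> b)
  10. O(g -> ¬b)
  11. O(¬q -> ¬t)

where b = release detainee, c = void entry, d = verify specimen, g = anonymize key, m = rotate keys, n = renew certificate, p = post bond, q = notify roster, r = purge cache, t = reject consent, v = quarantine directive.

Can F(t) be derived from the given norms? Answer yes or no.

By case analysis on ¬g: premise 1 gives O(¬g -> ¬b) and premise 10 gives O(g -> ¬b), so O(¬b) either way.
Premise 9 is O(¬v -> b); contrapositively O(¬b -> v). Since O(¬b) holds, K gives O(v).
The contrapositive of premise 7 (O(¬m -> ¬v)) is O(v -> m), and O(v) is already established, so O(m).
Premise 8, O(p -> ¬m), contraposes to O(m -> ¬p); with O(m) we get O(¬p).
Premise 2 is O(¬d -> p); contrapositively O(¬p -> d). Since O(¬p) holds, K gives O(d).
Premise 5, O(q -> ¬d), contraposes to O(d -> ¬q); with O(d) we get O(¬q).
Applying K to premise 11 (O(¬q -> ¬t)) and O(¬q) yields O(¬t).
Premises 3, 4, 6 do not contribute to this derivation.
So O(¬t) holds, i.e. F(t). The claim follows.

Yes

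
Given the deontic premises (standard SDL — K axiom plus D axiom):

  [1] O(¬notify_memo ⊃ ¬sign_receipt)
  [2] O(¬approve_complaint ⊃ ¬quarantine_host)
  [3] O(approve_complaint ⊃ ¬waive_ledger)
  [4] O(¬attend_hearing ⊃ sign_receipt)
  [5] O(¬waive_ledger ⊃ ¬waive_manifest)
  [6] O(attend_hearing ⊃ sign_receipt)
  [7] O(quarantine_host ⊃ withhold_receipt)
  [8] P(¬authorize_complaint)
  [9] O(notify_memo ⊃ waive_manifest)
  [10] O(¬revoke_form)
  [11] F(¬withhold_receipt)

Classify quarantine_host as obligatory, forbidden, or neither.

Forbidden

Premises 4 and 6 cover both cases: O(¬attend_hearing ⊃ sign_receipt) and O(attend_hearing ⊃ sign_receipt). Since ¬attend_hearing ∨ attend_hearing is a tautology, O(sign_receipt) follows.
Premise 1 is O(¬notify_memo ⊃ ¬sign_receipt); contrapositively O(sign_receipt ⊃ notify_memo). Since O(sign_receipt) holds, K gives O(notify_memo).
From O(notify_memo) and premise 9, O(notify_memo ⊃ waive_manifest), we obtain O(waive_manifest).
Premise 5, O(¬waive_ledger ⊃ ¬waive_manifest), contraposes to O(waive_manifest ⊃ waive_ledger); with O(waive_manifest) we get O(waive_ledger).
The contrapositive of premise 3 (O(approve_complaint ⊃ ¬waive_ledger)) is O(waive_ledger ⊃ ¬approve_complaint), and O(waive_ledger) is already established, so O(¬approve_complaint).
From O(¬approve_complaint) and premise 2, O(¬approve_complaint ⊃ ¬quarantine_host), we obtain O(¬quarantine_host).
Premises 7, 8, 10, 11 do not contribute to this derivation.
Thus O(¬quarantine_host), which is F(quarantine_host): quarantine_host is forbidden.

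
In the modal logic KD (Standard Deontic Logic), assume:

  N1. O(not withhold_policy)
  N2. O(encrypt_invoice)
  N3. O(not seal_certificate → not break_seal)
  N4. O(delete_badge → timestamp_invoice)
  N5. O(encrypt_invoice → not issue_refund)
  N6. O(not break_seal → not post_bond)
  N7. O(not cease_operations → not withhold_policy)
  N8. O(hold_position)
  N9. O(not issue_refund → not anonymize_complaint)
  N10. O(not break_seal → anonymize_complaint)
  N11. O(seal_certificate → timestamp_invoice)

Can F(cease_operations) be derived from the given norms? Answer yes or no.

Premise 7 is O(not cease_operations → not withhold_policy); even if O(not withhold_policy) held, inferring O(not cease_operations) would be affirming the consequent — invalid.
No other premise forces O(not cease_operations). An ideal world satisfying every premise can still have cease_operations true, so F(cease_operations) is not derivable.

No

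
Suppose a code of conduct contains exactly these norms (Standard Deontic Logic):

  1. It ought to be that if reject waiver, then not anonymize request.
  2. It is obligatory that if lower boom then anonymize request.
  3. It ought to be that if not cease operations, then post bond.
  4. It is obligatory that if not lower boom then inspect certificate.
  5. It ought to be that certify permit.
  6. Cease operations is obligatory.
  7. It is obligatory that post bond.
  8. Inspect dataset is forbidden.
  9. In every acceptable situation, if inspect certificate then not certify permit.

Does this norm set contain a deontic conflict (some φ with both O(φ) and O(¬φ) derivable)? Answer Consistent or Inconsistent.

Premise 3 is O(¬cease_operations → post_bond); even if O(post_bond) held, inferring O(¬cease_operations) would be affirming the consequent — invalid.
So O(¬cease_operations) is not derivable, and the apparent clash with O(cease_operations) does not arise.
A world satisfying every obligation exists (e.g. anonymize_request=true, cease_operations=true, certify_permit=true, inspect_certificate=false, inspect_dataset=false, lower_boom=true, post_bond=true, reject_waiver=false); no atom is both obligatory and forbidden, so the set is consistent.

Consistent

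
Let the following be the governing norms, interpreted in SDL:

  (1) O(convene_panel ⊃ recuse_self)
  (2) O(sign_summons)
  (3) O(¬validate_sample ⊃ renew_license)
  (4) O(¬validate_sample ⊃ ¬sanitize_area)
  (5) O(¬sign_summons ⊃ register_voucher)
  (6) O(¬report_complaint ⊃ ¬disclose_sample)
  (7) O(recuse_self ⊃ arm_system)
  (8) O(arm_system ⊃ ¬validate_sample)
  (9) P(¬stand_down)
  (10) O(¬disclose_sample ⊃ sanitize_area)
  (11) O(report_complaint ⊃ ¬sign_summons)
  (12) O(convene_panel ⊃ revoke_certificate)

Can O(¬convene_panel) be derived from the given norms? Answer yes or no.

Yes

Premise 2 gives O(sign_summons).
The contrapositive of premise 11 (O(report_complaint ⊃ ¬sign_summons)) is O(sign_summons ⊃ ¬report_complaint), and O(sign_summons) is already established, so O(¬report_complaint).
Premise 6 is O(¬report_complaint ⊃ ¬disclose_sample); since O(¬report_complaint), deontic closure gives O(¬disclose_sample).
With premise 10, O(¬disclose_sample ⊃ sanitize_area), the K-axiom yields O(sanitize_area).
Premise 4, O(¬validate_sample ⊃ ¬sanitize_area), contraposes to O(sanitize_area ⊃ validate_sample); with O(sanitize_area) we get O(validate_sample).
The contrapositive of premise 8 (O(arm_system ⊃ ¬validate_sample)) is O(validate_sample ⊃ ¬arm_system), and O(validate_sample) is already established, so O(¬arm_system).
Premise 7 is O(recuse_self ⊃ arm_system); contrapositively O(¬arm_system ⊃ ¬recuse_self). Since O(¬arm_system) holds, K gives O(¬recuse_self).
Premise 1 is O(convene_panel ⊃ recuse_self); contrapositively O(¬recuse_self ⊃ ¬convene_panel). Since O(¬recuse_self) holds, K gives O(¬convene_panel).
Premises 3, 5, 9, 12 do not contribute to this derivation.
So O(¬convene_panel) follows.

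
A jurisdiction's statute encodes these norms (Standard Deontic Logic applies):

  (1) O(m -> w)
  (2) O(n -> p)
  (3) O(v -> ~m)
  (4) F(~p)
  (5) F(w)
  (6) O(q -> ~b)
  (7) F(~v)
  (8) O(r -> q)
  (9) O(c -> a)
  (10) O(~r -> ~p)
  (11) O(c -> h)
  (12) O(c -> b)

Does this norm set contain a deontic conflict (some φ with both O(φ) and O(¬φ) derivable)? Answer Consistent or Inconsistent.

Premise 1 is O(m -> w), but O(m) is not derivable from the premises, so it does not yield O(w).
So O(w) is not derivable, and the apparent clash with O(~w) does not arise.
A world satisfying every obligation exists (e.g. a=false, b=false, c=false, h=false, m=false, n=false, p=true, q=true, r=true, v=true, w=false); no atom is both obligatory and forbidden, so the set is consistent.

Consistent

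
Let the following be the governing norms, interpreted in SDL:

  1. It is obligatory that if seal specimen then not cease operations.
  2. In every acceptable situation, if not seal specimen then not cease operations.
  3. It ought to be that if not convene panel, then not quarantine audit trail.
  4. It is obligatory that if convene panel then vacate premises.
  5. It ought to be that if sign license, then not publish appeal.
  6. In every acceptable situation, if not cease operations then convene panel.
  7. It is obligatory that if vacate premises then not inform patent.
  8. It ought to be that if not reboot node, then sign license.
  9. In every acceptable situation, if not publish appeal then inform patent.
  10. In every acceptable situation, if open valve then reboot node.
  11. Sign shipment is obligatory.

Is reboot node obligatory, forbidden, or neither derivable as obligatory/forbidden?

Obligatory

Premises 2 and 1 cover both cases: O(¬seal_specimen → ¬cease_operations) and O(seal_specimen → ¬cease_operations). Since ¬seal_specimen ∨ seal_specimen is a tautology, O(¬cease_operations) follows.
Premise 6 is O(¬cease_operations → convene_panel); since O(¬cease_operations), deontic closure gives O(convene_panel).
With premise 4, O(convene_panel → vacate_premises), the K-axiom yields O(vacate_premises).
With premise 7, O(vacate_premises → ¬inform_patent), the K-axiom yields O(¬inform_patent).
Premise 9 is O(¬publish_appeal → inform_patent); contrapositively O(¬inform_patent → publish_appeal). Since O(¬inform_patent) holds, K gives O(publish_appeal).
The contrapositive of premise 5 (O(sign_license → ¬publish_appeal)) is O(publish_appeal → ¬sign_license), and O(publish_appeal) is already established, so O(¬sign_license).
The contrapositive of premise 8 (O(¬reboot_node → sign_license)) is O(¬sign_license → reboot_node), and O(¬sign_license) is already established, so O(reboot_node).
Premises 3, 10, 11 do not contribute to this derivation.
Hence reboot_node is obligatory.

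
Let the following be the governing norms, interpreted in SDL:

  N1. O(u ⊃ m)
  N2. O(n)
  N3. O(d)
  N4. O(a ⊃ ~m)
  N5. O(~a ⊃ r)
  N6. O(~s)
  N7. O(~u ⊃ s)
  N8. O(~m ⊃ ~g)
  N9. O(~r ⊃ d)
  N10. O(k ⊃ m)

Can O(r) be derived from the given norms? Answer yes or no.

Yes

Premise 6 states O(~s) outright.
Premise 7, O(~u ⊃ s), contraposes to O(~s ⊃ u); with O(~s) we get O(u).
Applying K to premise 1 (O(u ⊃ m)) and O(u) yields O(m).
Premise 4 is O(a ⊃ ~m); contrapositively O(m ⊃ ~a). Since O(m) holds, K gives O(~a).
Premise 5 is O(~a ⊃ r); since O(~a), deontic closure gives O(r).
Premises 2, 3, 8, 9, 10 do not contribute to this derivation.
So O(r) follows.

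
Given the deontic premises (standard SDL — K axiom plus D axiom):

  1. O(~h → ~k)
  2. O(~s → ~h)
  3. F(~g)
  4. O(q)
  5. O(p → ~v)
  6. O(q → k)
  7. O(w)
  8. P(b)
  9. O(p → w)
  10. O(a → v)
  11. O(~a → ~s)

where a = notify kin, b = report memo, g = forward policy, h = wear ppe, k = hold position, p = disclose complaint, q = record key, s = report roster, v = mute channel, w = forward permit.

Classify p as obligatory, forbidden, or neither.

Premise 4 gives O(q).
Premise 6 is O(q → k); since O(q), deontic closure gives O(k).
The contrapositive of premise 1 (O(~h → ~k)) is O(k → h), and O(k) is already established, so O(h).
Premise 2 is O(~s → ~h); contrapositively O(h → s). Since O(h) holds, K gives O(s).
Premise 11, O(~a → ~s), contraposes to O(s → a); with O(s) we get O(a).
Premise 10 is O(a → v); since O(a), deontic closure gives O(v).
Premise 5 is O(p → ~v); contrapositively O(v → ~p). Since O(v) holds, K gives O(~p).
Premises 3, 7, 8, 9 do not contribute to this derivation.
Thus O(~p), which is F(p): p is forbidden.

Forbidden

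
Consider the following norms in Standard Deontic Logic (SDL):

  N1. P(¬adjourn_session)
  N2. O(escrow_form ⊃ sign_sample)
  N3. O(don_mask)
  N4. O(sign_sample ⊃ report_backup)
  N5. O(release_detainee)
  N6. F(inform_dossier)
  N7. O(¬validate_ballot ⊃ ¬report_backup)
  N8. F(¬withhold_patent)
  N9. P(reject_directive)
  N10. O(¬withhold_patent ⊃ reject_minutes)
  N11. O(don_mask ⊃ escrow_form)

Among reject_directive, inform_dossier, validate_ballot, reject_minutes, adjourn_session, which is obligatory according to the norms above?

validate_ballot

Premise 3 gives O(don_mask).
With premise 11, O(don_mask ⊃ escrow_form), the K-axiom yields O(escrow_form).
With premise 2, O(escrow_form ⊃ sign_sample), the K-axiom yields O(sign_sample).
With premise 4, O(sign_sample ⊃ report_backup), the K-axiom yields O(report_backup).
Premise 7 is O(¬validate_ballot ⊃ ¬report_backup); contrapositively O(report_backup ⊃ validate_ballot). Since O(report_backup) holds, K gives O(validate_ballot).
So O(validate_ballot) holds — validate_ballot is obligatory. None of the other listed options is made obligatory by any chain of premises.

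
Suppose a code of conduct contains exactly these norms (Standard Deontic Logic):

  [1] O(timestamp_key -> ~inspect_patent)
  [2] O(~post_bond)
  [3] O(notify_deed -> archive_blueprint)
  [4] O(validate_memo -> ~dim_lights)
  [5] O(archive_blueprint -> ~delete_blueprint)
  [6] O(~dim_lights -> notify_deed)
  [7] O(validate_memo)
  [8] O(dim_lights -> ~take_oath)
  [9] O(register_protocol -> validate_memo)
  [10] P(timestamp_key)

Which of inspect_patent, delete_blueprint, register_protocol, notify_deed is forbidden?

delete_blueprint

From premise 7 we have O(validate_memo).
With premise 4, O(validate_memo -> ~dim_lights), the K-axiom yields O(~dim_lights).
Premise 6 is O(~dim_lights -> notify_deed); since O(~dim_lights), deontic closure gives O(notify_deed).
Applying K to premise 3 (O(notify_deed -> archive_blueprint)) and O(notify_deed) yields O(archive_blueprint).
With premise 5, O(archive_blueprint -> ~delete_blueprint), the K-axiom yields O(~delete_blueprint).
So O(~delete_blueprint) holds, i.e. delete_blueprint is forbidden. None of the other listed options is forbidden under the premises.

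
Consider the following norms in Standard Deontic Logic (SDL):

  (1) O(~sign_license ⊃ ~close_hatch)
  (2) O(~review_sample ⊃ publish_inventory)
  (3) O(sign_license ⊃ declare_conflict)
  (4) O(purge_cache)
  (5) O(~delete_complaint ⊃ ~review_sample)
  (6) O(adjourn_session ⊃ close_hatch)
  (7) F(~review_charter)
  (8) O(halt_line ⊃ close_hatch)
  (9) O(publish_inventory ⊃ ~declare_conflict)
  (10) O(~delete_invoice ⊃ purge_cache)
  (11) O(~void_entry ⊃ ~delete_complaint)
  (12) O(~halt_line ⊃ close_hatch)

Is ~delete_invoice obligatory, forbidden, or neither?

Neither

Premise 10 is O(~delete_invoice ⊃ purge_cache); even if O(purge_cache) held, inferring O(~delete_invoice) would be affirming the consequent — invalid.
No premise or chain of K-axiom applications forces O(~delete_invoice), and none forces O(delete_invoice). So ~delete_invoice is neither obligatory nor forbidden under these norms.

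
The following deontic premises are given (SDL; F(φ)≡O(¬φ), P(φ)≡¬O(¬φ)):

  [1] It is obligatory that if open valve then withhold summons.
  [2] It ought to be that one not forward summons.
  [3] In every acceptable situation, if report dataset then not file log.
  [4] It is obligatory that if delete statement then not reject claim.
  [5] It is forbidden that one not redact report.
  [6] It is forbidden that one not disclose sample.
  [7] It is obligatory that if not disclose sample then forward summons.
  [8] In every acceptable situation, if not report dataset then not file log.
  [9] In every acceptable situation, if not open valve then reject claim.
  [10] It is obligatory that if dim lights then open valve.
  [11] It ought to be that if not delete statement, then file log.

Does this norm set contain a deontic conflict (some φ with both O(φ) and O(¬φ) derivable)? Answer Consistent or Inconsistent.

Premise 7 is O(¬disclose_sample → forward_summons), but O(¬disclose_sample) is not derivable from the premises, so it does not yield O(forward_summons).
So O(forward_summons) is not derivable, and the apparent clash with O(¬forward_summons) does not arise.
A world satisfying every obligation exists (e.g. delete_statement=true, dim_lights=false, disclose_sample=true, file_log=false, forward_summons=false, open_valve=true, redact_report=true, reject_claim=false, report_dataset=false, withhold_summons=true); no atom is both obligatory and forbidden, so the set is consistent.

Consistent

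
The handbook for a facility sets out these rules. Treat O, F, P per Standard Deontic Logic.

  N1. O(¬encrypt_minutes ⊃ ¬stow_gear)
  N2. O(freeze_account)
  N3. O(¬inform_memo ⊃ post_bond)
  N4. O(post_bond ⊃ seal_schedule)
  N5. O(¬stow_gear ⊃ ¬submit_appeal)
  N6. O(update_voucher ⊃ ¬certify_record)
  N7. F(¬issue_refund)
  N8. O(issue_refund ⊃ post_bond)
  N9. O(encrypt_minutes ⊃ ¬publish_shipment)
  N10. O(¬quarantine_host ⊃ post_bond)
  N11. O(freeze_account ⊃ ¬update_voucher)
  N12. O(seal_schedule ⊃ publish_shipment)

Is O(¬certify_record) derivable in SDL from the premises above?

Premise 6 is O(update_voucher ⊃ ¬certify_record), but O(update_voucher) is not derivable from the premises, so it does not yield O(¬certify_record).
No other premise forces O(¬certify_record). An ideal world satisfying every premise can still have ¬certify_record false, so O(¬certify_record) is not derivable.

No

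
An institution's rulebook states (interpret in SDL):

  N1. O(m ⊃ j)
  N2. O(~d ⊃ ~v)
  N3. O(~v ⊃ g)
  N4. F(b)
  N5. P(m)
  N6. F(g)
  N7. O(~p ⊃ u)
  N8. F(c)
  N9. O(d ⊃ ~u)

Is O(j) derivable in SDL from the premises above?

No

Premise 1 is O(m ⊃ j), but O(m) is not derivable from the premises (the permission P(m) asserts only ~O(~m), not O(m)), so it does not yield O(j).
No other premise forces O(j). An ideal world satisfying every premise can still have j false, so O(j) is not derivable.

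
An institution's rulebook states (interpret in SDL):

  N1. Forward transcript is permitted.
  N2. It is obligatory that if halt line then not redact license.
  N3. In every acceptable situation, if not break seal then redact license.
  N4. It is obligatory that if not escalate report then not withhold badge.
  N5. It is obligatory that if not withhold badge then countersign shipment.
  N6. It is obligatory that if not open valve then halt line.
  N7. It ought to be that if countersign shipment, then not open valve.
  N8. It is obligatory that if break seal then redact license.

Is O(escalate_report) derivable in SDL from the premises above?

Premises 3 and 8 cover both cases: O(¬break_seal → redact_license) and O(break_seal → redact_license). Since ¬break_seal ∨ break_seal is a tautology, O(redact_license) follows.
The contrapositive of premise 2 (O(halt_line → ¬redact_license)) is O(redact_license → ¬halt_line), and O(redact_license) is already established, so O(¬halt_line).
The contrapositive of premise 6 (O(¬open_valve → halt_line)) is O(¬halt_line → open_valve), and O(¬halt_line) is already established, so O(open_valve).
Premise 7, O(countersign_shipment → ¬open_valve), contraposes to O(open_valve → ¬countersign_shipment); with O(open_valve) we get O(¬countersign_shipment).
Premise 5, O(¬withhold_badge → countersign_shipment), contraposes to O(¬countersign_shipment → withhold_badge); with O(¬countersign_shipment) we get O(withhold_badge).
Premise 4, O(¬escalate_report → ¬withhold_badge), contraposes to O(withhold_badge → escalate_report); with O(withhold_badge) we get O(escalate_report).
Premise 1 does not contribute to this derivation.
So O(escalate_report) follows.

Yes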